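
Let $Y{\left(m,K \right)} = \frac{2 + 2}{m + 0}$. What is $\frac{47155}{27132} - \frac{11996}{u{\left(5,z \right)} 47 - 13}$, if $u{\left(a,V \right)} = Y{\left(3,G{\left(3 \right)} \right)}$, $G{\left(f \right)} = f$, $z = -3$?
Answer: $- \frac{969400321}{4042668} \approx -239.79$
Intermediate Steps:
$Y{\left(m,K \right)} = \frac{4}{m}$
$u{\left(a,V \right)} = \frac{4}{3}$
$\frac{47155}{27132} - \frac{11996}{u{\left(5,z \right)} 47 - 13} = \frac{47155}{27132} - \frac{11996}{\frac{4}{3} \cdot 47 - 13} = 47155 \cdot \frac{1}{27132} - \frac{11996}{\frac{188}{3} - 13} = \frac{47155}{27132} - \frac{11996}{\frac{149}{3}} = \frac{47155}{27132} - \frac{35988}{149} = - \frac{969400321}{4042668}$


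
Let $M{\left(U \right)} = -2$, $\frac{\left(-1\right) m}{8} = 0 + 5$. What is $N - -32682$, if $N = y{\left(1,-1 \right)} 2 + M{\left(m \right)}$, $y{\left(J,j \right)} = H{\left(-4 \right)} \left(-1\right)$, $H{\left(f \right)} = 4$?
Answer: $32672$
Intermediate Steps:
$m = -40$ ($m = - 8 \left(0 + 5\right) = \left(-8\right) 5 = -40$)
$y{\left(J,j \right)} = -4$ ($y{\left(J,j \right)} = 4 \left(-1\right) = -4$)
$N = -10$ ($N = \left(-4\right) 2 - 2 = -8 - 2 = -10$)
$N - -32682 = -10 - -32682 = -10 + 32682 = 32672$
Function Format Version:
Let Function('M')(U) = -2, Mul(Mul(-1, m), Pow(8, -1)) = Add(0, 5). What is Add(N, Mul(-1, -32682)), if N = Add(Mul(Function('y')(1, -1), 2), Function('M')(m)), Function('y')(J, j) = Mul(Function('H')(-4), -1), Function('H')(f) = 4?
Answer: 32672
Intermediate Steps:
m = -40 (m = Mul(-8, Add(0, 5)) = Mul(-8, 5) = -40)
Function('y')(J, j) = -4 (Function('y')(J, j) = Mul(4, -1) = -4)
N = -10 (N = Add(Mul(-4, 2), -2) = Add(-8, -2) = -10)
Add(N, Mul(-1, -32682)) = Add(-10, Mul(-1, -32682)) = Add(-10, 32682) = 32672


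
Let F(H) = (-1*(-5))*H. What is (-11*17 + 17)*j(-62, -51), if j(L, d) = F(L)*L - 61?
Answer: -3257030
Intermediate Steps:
F(H) = 5*H
j(L, d) = -61 + 5*L² (j(L, d) = (5*L)*L - 61 = 5*L² - 61 = -61 + 5*L²)
(-11*17 + 17)*j(-62, -51) = (-11*17 + 17)*(-61 + 5*(-62)²) = (-187 + 17)*(-61 + 5*3844) = -170*(-61 + 19220) = -170*19159 = -3257030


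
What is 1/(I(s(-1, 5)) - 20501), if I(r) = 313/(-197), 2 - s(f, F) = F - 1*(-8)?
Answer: -197/4039010 ≈ -4.8774e-5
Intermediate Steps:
s(f, F) = -6 - F (s(f, F) = 2 - (F - 1*(-8)) = 2 - (F + 8) = 2 - (8 + F) = 2 + (-8 - F) = -6 - F)
I(r) = -313/197 (I(r) = 313*(-1/197) = -313/197)
1/(I(s(-1, 5)) - 20501) = 1/(-313/197 - 20501) = 1/(-4039010/197) = -197/4039010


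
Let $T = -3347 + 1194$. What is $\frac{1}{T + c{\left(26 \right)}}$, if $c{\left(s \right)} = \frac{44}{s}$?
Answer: $- \frac{13}{27967} \approx -0.00046483$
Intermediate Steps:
$T = -2153$
$\frac{1}{T + c{\left(26 \right)}} = \frac{1}{-2153 + \frac{44}{26}} = \frac{1}{-2153 + 44 \cdot \frac{1}{26}} = \frac{1}{-2153 + \frac{22}{13}} = \frac{1}{- \frac{27967}{13}} = - \frac{13}{27967}$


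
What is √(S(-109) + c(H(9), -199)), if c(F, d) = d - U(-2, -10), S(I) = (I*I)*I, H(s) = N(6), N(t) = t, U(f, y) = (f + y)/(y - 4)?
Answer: I*√63466214/7 ≈ 1138.1*I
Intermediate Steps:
U(f, y) = (f + y)/(-4 + y)
H(s) = 6
S(I) = I³ (S(I) = I²*I = I³)
c(F, d) = -6/7 + d (c(F, d) = d - (-2 - 10)/(-4 - 10) = d - (-12)/(-14) = d - (-1)*(-12)/14 = d - 1*6/7 = d - 6/7 = -6/7 + d)
√(S(-109) + c(H(9), -199)) = √((-109)³ + (-6/7 - 199)) = √(-1295029 - 1399/7) = √(-9066602/7) = I*√63466214/7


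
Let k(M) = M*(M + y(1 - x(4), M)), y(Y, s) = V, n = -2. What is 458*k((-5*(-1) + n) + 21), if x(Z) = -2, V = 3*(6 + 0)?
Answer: 461664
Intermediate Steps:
V = 18 (V = 3*6 = 18)
y(Y, s) = 18
k(M) = M*(18 + M) (k(M) = M*(M + 18) = M*(18 + M))
458*k((-5*(-1) + n) + 21) = 458*(((-5*(-1) - 2) + 21)*(18 + ((-5*(-1) - 2) + 21))) = 458*(((5 - 2) + 21)*(18 + ((5 - 2) + 21))) = 458*((3 + 21)*(18 + (3 + 21))) = 458*(24*(18 + 24)) = 458*(24*42) = 458*1008 = 461664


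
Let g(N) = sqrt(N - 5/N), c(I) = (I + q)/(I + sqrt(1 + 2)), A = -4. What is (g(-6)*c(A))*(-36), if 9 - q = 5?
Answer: 0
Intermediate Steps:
q = 4 (q = 9 - 1*5 = 9 - 5 = 4)
c(I) = (4 + I)/(I + sqrt(3)) (c(I) = (I + 4)/(I + sqrt(1 + 2)) = (4 + I)/(I + sqrt(3)))
(g(-6)*c(A))*(-36) = (sqrt(-6 - 5/(-6))*((4 - 4)/(-4 + sqrt(3))))*(-36) = (sqrt(-6 - 5*(-1/6))*(0/(-4 + sqrt(3))))*(-36) = (sqrt(-6 + 5/6)*0)*(-36) = (sqrt(-31/6)*0)*(-36) = ((I*sqrt(186)/6)*0)*(-36) = 0*(-36) = 0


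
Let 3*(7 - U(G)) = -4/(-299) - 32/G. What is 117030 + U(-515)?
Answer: 18021938569/153985 ≈ 1.1704e+5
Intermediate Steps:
U(G) = 6275/897 + 32/(3*G) (U(G) = 7 - (-4/(-299) - 32/G)/3 = 7 - (-4*(-1/299) - 32/G)/3 = 7 - (4/299 - 32/G)/3 = 7 + (-4/897 + 32/(3*G)) = 6275/897 + 32/(3*G))
117030 + U(-515) = 117030 + (1/897)*(9568 + 6275*(-515))/(-515) = 117030 + (1/897)*(-1/515)*(9568 - 3231625) = 117030 + (1/897)*(-1/515)*(-3222057) = 117030 + 1074019/153985 = 18021938569/153985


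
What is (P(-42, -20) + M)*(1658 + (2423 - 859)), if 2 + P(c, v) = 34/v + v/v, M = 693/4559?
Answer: -187138593/22795 ≈ -8209.6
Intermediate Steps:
M = 693/4559 (M = 693*(1/4559) = 693/4559 ≈ 0.15201)
P(c, v) = -1 + 34/v (P(c, v) = -2 + (34/v + v/v) = -2 + (34/v + 1) = -2 + (1 + 34/v) = -1 + 34/v)
(P(-42, -20) + M)*(1658 + (2423 - 859)) = ((34 - 1*(-20))/(-20) + 693/4559)*(1658 + (2423 - 859)) = (-(34 + 20)/20 + 693/4559)*(1658 + 1564) = (-1/20*54 + 693/4559)*3222 = (-27/10 + 693/4559)*3222 = -116163/45590*3222 = -187138593/22795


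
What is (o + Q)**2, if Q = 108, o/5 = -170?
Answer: 550564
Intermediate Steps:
o = -850 (o = 5*(-170) = -850)
(o + Q)**2 = (-850 + 108)**2 = (-742)**2 = 550564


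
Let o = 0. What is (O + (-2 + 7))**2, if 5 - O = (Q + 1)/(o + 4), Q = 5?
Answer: 289/4 ≈ 72.250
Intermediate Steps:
O = 7/2 (O = 5 - (5 + 1)/(0 + 4) = 5 - 6/4 = 5 - 1*3/2 = 5 - 3/2 = 7/2 ≈ 3.5000)
(O + (-2 + 7))**2 = (7/2 + (-2 + 7))**2 = (7/2 + 5)**2 = (17/2)**2 = 289/4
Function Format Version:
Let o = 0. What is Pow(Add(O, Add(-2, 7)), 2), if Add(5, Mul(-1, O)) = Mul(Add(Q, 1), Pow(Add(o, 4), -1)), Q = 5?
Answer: Rational(289, 4) ≈ 72.250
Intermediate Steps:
O = Rational(7, 2) (O = Add(5, Mul(-1, Mul(Add(5, 1), Pow(Add(0, 4), -1)))) = Add(5, Mul(-1, Mul(6, Pow(4, -1)))) = Add(5, Mul(-1, Mul(6, Rational(1, 4)))) = Add(5, Mul(-1, Rational(3, 2))) = Add(5, Rational(-3, 2)) = Rational(7, 2) ≈ 3.5000)
Pow(Add(O, Add(-2, 7)), 2) = Pow(Add(Rational(7, 2), Add(-2, 7)), 2) = Pow(Add(Rational(7, 2), 5), 2) = Pow(Rational(17, 2), 2) = Rational(289, 4)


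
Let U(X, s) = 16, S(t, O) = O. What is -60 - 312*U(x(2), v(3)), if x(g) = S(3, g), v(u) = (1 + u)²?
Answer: -5052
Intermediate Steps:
x(g) = g
-60 - 312*U(x(2), v(3)) = -60 - 312*16 = -60 - 4992 = -5052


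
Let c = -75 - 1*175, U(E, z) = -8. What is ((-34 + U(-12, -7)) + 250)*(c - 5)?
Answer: -53040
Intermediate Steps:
c = -250 (c = -75 - 175 = -250)
((-34 + U(-12, -7)) + 250)*(c - 5) = ((-34 - 8) + 250)*(-250 - 5) = (-42 + 250)*(-255) = 208*(-255) = -53040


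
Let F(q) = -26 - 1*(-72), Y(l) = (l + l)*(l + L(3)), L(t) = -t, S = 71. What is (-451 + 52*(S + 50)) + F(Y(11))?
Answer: 5887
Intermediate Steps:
Y(l) = 2*l*(-3 + l) (Y(l) = (l + l)*(l - 1*3) = (2*l)*(l - 3) = (2*l)*(-3 + l) = 2*l*(-3 + l))
F(q) = 46 (F(q) = -26 + 72 = 46)
(-451 + 52*(S + 50)) + F(Y(11)) = (-451 + 52*(71 + 50)) + 46 = (-451 + 52*121) + 46 = (-451 + 6292) + 46 = 5841 + 46 = 5887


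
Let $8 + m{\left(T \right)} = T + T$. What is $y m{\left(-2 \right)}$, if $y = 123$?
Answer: $-1476$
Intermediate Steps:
$m{\left(T \right)} = -8 + 2 T$ ($m{\left(T \right)} = -8 + \left(T + T\right) = -8 + 2 T$)
$y m{\left(-2 \right)} = 123 \left(-8 + 2 \left(-2\right)\right) = 123 \left(-8 - 4\right) = 123 \left(-12\right) = -1476$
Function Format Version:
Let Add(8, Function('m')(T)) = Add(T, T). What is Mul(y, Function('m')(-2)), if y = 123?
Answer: -1476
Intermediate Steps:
Function('m')(T) = Add(-8, Mul(2, T)) (Function('m')(T) = Add(-8, Add(T, T)) = Add(-8, Mul(2, T)))
Mul(y, Function('m')(-2)) = Mul(123, Add(-8, Mul(2, -2))) = Mul(123, Add(-8, -4)) = Mul(123, -12) = -1476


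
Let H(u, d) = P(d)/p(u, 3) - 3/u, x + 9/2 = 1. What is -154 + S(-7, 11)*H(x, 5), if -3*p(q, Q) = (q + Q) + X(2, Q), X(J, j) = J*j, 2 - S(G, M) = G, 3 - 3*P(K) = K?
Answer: -11012/77 ≈ -143.01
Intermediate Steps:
x = -7/2 (x = -9/2 + 1 = -7/2 ≈ -3.5000)
P(K) = 1 - K/3
S(G, M) = 2 - G
p(q, Q) = -Q - q/3 (p(q, Q) = -((q + Q) + 2*Q)/3 = -((Q + q) + 2*Q)/3 = -(q + 3*Q)/3 = -Q - q/3)
H(u, d) = -3/u + (1 - d/3)/(-3 - u/3) (H(u, d) = (1 - d/3)/(-1*3 - u/3) - 3/u = (1 - d/3)/(-3 - u/3) - 3/u = -3/u + (1 - d/3)/(-3 - u/3))
-154 + S(-7, 11)*H(x, 5) = -154 + (2 - 1*(-7))*((-27 - 6*(-7/2) + 5*(-7/2))/((-7/2)*(9 - 7/2))) = -154 + (2 + 7)*(-2*(-27 + 21 - 35/2)/(7*11/2)) = -154 + 9*(-2/7*2/11*(-47/2)) = -154 + 9*(94/77) = -154 + 846/77 = -11012/77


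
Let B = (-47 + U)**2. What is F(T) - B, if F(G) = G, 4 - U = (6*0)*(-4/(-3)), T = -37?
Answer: -1886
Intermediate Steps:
U = 4 (U = 4 - 6*0*(-4/(-3)) = 4 - 0*(-4*(-1/3)) = 4 - 0*4/3 = 4 - 1*0 = 4 + 0 = 4)
B = 1849 (B = (-47 + 4)**2 = (-43)**2 = 1849)
F(T) - B = -37 - 1*1849 = -37 - 1849 = -1886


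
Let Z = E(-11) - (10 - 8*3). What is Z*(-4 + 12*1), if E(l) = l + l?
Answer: -64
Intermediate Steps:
E(l) = 2*l
Z = -8 (Z = 2*(-11) - (10 - 8*3) = -22 - (10 - 24) = -22 - 1*(-14) = -22 + 14 = -8)
Z*(-4 + 12*1) = -8*(-4 + 12*1) = -8*(-4 + 12) = -8*8 = -64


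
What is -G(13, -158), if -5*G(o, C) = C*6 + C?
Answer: -1106/5 ≈ -221.20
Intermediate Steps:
G(o, C) = -7*C/5 (G(o, C) = -(C*6 + C)/5 = -(6*C + C)/5 = -7*C/5)
-G(13, -158) = -(-7)*(-158)/5 = -1*1106/5 = -1106/5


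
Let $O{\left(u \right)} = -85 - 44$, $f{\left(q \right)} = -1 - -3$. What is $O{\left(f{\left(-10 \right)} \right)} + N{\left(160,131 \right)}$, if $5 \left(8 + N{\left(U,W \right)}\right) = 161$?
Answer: $- \frac{524}{5} \approx -104.8$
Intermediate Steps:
$f{\left(q \right)} = 2$ ($f{\left(q \right)} = -1 + 3 = 2$)
$O{\left(u \right)} = -129$ ($O{\left(u \right)} = -85 - 44 = -129$)
$N{\left(U,W \right)} = \frac{121}{5}$ ($N{\left(U,W \right)} = -8 + \frac{1}{5} \cdot 161 = -8 + \frac{161}{5} = \frac{121}{5}$)
$O{\left(f{\left(-10 \right)} \right)} + N{\left(160,131 \right)} = -129 + \frac{121}{5} = - \frac{524}{5}$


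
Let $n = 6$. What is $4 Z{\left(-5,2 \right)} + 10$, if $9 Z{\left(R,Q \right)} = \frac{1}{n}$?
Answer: $\frac{272}{27} \approx 10.074$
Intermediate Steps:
$Z{\left(R,Q \right)} = \frac{1}{54}$ ($Z{\left(R,Q \right)} = \frac{1}{9 \cdot 6} = \frac{1}{9} \cdot \frac{1}{6} = \frac{1}{54}$)
$4 Z{\left(-5,2 \right)} + 10 = 4 \cdot \frac{1}{54} + 10 = \frac{2}{27} + 10 = \frac{272}{27}$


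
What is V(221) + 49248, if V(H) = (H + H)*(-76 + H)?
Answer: 113338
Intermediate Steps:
V(H) = 2*H*(-76 + H) (V(H) = (2*H)*(-76 + H) = 2*H*(-76 + H))
V(221) + 49248 = 2*221*(-76 + 221) + 49248 = 2*221*145 + 49248 = 64090 + 49248 = 113338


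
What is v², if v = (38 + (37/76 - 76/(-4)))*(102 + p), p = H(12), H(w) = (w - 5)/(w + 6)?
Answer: 179600506849/5184 ≈ 3.4645e+7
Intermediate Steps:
H(w) = (-5 + w)/(6 + w)
p = 7/18 (p = (-5 + 12)/(6 + 12) = 7/18 ≈ 0.38889)
v = 423793/72 (v = (38 + (37/76 - 76/(-4)))*(102 + 7/18) = (38 + (37*(1/76) - 76*(-¼)))*(1843/18) = (38 + (37/76 + 19))*(1843/18) = (38 + 1481/76)*(1843/18) = (4369/76)*(1843/18) = 423793/72 ≈ 5886.0)
v² = (423793/72)² = 179600506849/5184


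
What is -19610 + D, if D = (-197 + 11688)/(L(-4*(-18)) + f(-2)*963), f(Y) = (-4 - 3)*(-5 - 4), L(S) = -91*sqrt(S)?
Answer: -1145502828797/58414783 + 298766*sqrt(2)/175244349 ≈ -19610.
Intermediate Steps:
f(Y) = 63 (f(Y) = -7*(-9) = 63)
D = 11491/(60669 - 546*sqrt(2)) (D = (-197 + 11688)/(-91*6*sqrt(2) + 63*963) = 11491/(-546*sqrt(2) + 60669) = 11491/(60669 - 546*sqrt(2)) ≈ 0.19185)
-19610 + D = -19610 + (11065833/58414783 + 298766*sqrt(2)/175244349) = -1145502828797/58414783 + 298766*sqrt(2)/175244349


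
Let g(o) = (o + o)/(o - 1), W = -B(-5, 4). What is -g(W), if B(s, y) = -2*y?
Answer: -16/7 ≈ -2.2857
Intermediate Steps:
W = 8 (W = -(-2)*4 = -1*(-8) = 8)
g(o) = 2*o/(-1 + o) (g(o) = (2*o)/(-1 + o) = 2*o/(-1 + o))
-g(W) = -2*8/(-1 + 8) = -2*8/7 = -1*16/7 = -16/7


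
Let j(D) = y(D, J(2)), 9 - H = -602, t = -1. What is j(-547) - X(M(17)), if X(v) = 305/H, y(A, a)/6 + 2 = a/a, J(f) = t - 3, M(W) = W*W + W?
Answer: -3971/611 ≈ -6.4992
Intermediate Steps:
H = 611 (H = 9 - 1*(-602) = 9 + 602 = 611)
M(W) = W + W² (M(W) = W² + W = W + W²)
J(f) = -4 (J(f) = -1 - 3 = -4)
y(A, a) = -6 (y(A, a) = -12 + 6*(a/a) = -12 + 6*1 = -12 + 6 = -6)
X(v) = 305/611
j(D) = -6
j(-547) - X(M(17)) = -6 - 1*305/611 = -6 - 305/611 = -3971/611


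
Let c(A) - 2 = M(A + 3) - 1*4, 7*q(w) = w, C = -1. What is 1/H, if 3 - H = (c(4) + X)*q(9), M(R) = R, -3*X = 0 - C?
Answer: -1/3 ≈ -0.33333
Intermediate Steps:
X = -1/3 (X = -(0 - 1*(-1))/3 = -(0 + 1)/3 = -1/3*1 = -1/3 ≈ -0.33333)
q(w) = w/7
c(A) = 1 + A (c(A) = 2 + ((A + 3) - 1*4) = 2 + ((3 + A) - 4) = 2 + (-1 + A) = 1 + A)
H = -3 (H = 3 - ((1 + 4) - 1/3)*(1/7)*9 = 3 - (5 - 1/3)*9/7 = 3 - 14*9/(3*7) = 3 - 1*6 = 3 - 6 = -3)
1/H = 1/(-3) = -1/3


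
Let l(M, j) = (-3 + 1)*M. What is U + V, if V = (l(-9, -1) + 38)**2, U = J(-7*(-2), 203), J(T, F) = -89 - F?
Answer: 2844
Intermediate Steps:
l(M, j) = -2*M
U = -292 (U = -89 - 1*203 = -89 - 203 = -292)
V = 3136 (V = (-2*(-9) + 38)**2 = (18 + 38)**2 = 56**2 = 3136)
U + V = -292 + 3136 = 2844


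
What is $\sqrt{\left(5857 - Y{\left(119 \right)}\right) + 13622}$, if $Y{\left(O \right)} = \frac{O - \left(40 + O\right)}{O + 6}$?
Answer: $\frac{\sqrt{486983}}{5} \approx 139.57$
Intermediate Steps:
$Y{\left(O \right)} = - \frac{40}{6 + O}$
$\sqrt{\left(5857 - Y{\left(119 \right)}\right) + 13622} = \sqrt{\left(5857 - - \frac{40}{6 + 119}\right) + 13622} = \sqrt{\left(5857 - - \frac{40}{125}\right) + 13622} = \sqrt{\left(5857 - \left(-40\right) \frac{1}{125}\right) + 13622} = \sqrt{\left(5857 - - \frac{8}{25}\right) + 13622} = \sqrt{\left(5857 + \frac{8}{25}\right) + 13622} = \sqrt{\frac{146433}{25} + 13622} = \sqrt{\frac{486983}{25}} = \frac{\sqrt{486983}}{5}$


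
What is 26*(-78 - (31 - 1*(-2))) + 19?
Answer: -2867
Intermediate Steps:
26*(-78 - (31 - 1*(-2))) + 19 = 26*(-78 - (31 + 2)) + 19 = 26*(-78 - 1*33) + 19 = 26*(-78 - 33) + 19 = 26*(-111) + 19 = -2886 + 19 = -2867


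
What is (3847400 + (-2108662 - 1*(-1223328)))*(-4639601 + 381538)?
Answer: -12612663638158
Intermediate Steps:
(3847400 + (-2108662 - 1*(-1223328)))*(-4639601 + 381538) = (3847400 + (-2108662 + 1223328))*(-4258063) = (3847400 - 885334)*(-4258063) = 2962066*(-4258063) = -12612663638158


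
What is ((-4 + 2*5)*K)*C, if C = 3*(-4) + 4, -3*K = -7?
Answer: -112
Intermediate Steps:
K = 7/3 (K = -1/3*(-7) = 7/3 ≈ 2.3333)
C = -8 (C = -12 + 4 = -8)
((-4 + 2*5)*K)*C = ((-4 + 2*5)*(7/3))*(-8) = ((-4 + 10)*(7/3))*(-8) = (6*(7/3))*(-8) = 14*(-8) = -112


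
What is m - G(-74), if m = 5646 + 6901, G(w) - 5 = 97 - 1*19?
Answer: 12464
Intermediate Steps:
G(w) = 83 (G(w) = 5 + (97 - 1*19) = 5 + (97 - 19) = 5 + 78 = 83)
m = 12547
m - G(-74) = 12547 - 1*83 = 12547 - 83 = 12464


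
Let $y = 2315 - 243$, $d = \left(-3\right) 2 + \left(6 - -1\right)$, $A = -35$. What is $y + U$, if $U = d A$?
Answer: $2037$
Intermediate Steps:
$d = 1$ ($d = -6 + \left(6 + 1\right) = -6 + 7 = 1$)
$y = 2072$ ($y = 2315 - 243 = 2072$)
$U = -35$ ($U = 1 \left(-35\right) = -35$)
$y + U = 2072 - 35 = 2037$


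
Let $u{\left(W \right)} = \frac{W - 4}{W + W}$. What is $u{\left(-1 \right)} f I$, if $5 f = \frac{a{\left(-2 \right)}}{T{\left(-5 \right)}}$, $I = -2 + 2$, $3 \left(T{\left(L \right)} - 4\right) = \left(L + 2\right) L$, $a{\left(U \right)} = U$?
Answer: $0$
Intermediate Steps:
$T{\left(L \right)} = 4 + \frac{L \left(2 + L\right)}{3}$ ($T{\left(L \right)} = 4 + \frac{\left(L + 2\right) L}{3} = 4 + \frac{\left(2 + L\right) L}{3} = 4 + \frac{L \left(2 + L\right)}{3}$)
$u{\left(W \right)} = \frac{-4 + W}{2 W}$
$I = 0$
$f = - \frac{2}{45}$ ($f = \frac{\left(-2\right) \frac{1}{4 + \frac{\left(-5\right)^{2}}{3} + \frac{2}{3} \left(-5\right)}}{5} = \frac{\left(-2\right) \frac{1}{4 + \frac{1}{3} \cdot 25 - \frac{10}{3}}}{5} = \frac{\left(-2\right) \frac{1}{4 + \frac{25}{3} - \frac{10}{3}}}{5} = \frac{\left(-2\right) \frac{1}{9}}{5} = \frac{1}{5} \left(- \frac{2}{9}\right) = - \frac{2}{45} \approx -0.044444$)
$u{\left(-1 \right)} f I = \frac{-4 - 1}{2 \left(-1\right)} \left(- \frac{2}{45}\right) 0 = \frac{1}{2} \left(-1\right) \left(-5\right) \left(- \frac{2}{45}\right) 0 = \frac{5}{2} \left(- \frac{2}{45}\right) 0 = \left(- \frac{1}{9}\right) 0 = 0$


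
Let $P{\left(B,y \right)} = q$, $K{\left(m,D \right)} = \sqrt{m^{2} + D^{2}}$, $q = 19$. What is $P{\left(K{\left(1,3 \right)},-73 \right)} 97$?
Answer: $1843$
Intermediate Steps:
$K{\left(m,D \right)} = \sqrt{D^{2} + m^{2}}$
$P{\left(B,y \right)} = 19$
$P{\left(K{\left(1,3 \right)},-73 \right)} 97 = 19 \cdot 97 = 1843$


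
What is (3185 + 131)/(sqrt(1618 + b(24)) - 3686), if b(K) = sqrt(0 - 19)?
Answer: -3316/(3686 - sqrt(1618 + I*sqrt(19))) ≈ -0.90955 - 1.3517e-5*I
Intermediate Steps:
b(K) = I*sqrt(19) (b(K) = sqrt(-19) = I*sqrt(19))
(3185 + 131)/(sqrt(1618 + b(24)) - 3686) = (3185 + 131)/(sqrt(1618 + I*sqrt(19)) - 3686) = 3316/(-3686 + sqrt(1618 + I*sqrt(19)))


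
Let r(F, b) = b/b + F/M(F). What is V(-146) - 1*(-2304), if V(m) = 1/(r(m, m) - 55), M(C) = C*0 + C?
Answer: 122111/53 ≈ 2304.0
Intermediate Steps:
M(C) = C (M(C) = 0 + C = C)
r(F, b) = 2 (r(F, b) = b/b + F/F = 1 + 1 = 2)
V(m) = -1/53 (V(m) = 1/(2 - 55) = 1/(-53) = -1/53)
V(-146) - 1*(-2304) = -1/53 - 1*(-2304) = -1/53 + 2304 = 122111/53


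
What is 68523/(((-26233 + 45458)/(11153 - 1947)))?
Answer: 630822738/19225 ≈ 32813.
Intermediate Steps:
68523/(((-26233 + 45458)/(11153 - 1947))) = 68523/((19225/9206)) = 68523/((19225*(1/9206))) = 68523/(19225/9206) = 68523*(9206/19225) = 630822738/19225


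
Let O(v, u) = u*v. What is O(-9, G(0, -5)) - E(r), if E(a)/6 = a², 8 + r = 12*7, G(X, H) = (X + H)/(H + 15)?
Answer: -69303/2 ≈ -34652.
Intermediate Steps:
G(X, H) = (H + X)/(15 + H)
r = 76 (r = -8 + 12*7 = -8 + 84 = 76)
E(a) = 6*a²
O(-9, G(0, -5)) - E(r) = ((-5 + 0)/(15 - 5))*(-9) - 6*76² = (-5/10)*(-9) - 6*5776 = ((⅒)*(-5))*(-9) - 1*34656 = -½*(-9) - 34656 = 9/2 - 34656 = -69303/2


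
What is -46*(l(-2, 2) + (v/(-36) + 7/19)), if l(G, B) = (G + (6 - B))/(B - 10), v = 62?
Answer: 25231/342 ≈ 73.775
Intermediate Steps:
l(G, B) = (6 + G - B)/(-10 + B)
-46*(l(-2, 2) + (v/(-36) + 7/19)) = -46*((6 - 2 - 1*2)/(-10 + 2) + (62/(-36) + 7/19)) = -46*((6 - 2 - 2)/(-8) + (62*(-1/36) + 7*(1/19))) = -46*(-1/8*2 + (-31/18 + 7/19)) = -46*(-1/4 - 463/342) = -46*(-1097/684) = 25231/342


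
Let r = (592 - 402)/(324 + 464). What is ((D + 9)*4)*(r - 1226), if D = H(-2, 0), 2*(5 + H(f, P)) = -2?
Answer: -2897694/197 ≈ -14709.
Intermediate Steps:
H(f, P) = -6 (H(f, P) = -5 + (1/2)*(-2) = -5 - 1 = -6)
D = -6
r = 95/394 (r = 190/788 = 190*(1/788) = 95/394 ≈ 0.24112)
((D + 9)*4)*(r - 1226) = ((-6 + 9)*4)*(95/394 - 1226) = (3*4)*(-482949/394) = 12*(-482949/394) = -2897694/197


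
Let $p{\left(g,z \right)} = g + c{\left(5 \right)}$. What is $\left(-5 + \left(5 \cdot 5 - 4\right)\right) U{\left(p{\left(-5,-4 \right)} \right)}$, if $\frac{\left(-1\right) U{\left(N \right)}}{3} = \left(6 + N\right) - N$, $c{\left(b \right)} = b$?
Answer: $-288$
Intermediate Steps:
$p{\left(g,z \right)} = 5 + g$ ($p{\left(g,z \right)} = g + 5 = 5 + g$)
$U{\left(N \right)} = -18$ ($U{\left(N \right)} = - 3 \left(\left(6 + N\right) - N\right) = \left(-3\right) 6 = -18$)
$\left(-5 + \left(5 \cdot 5 - 4\right)\right) U{\left(p{\left(-5,-4 \right)} \right)} = \left(-5 + \left(5 \cdot 5 - 4\right)\right) \left(-18\right) = \left(-5 + \left(25 - 4\right)\right) \left(-18\right) = \left(-5 + 21\right) \left(-18\right) = 16 \left(-18\right) = -288$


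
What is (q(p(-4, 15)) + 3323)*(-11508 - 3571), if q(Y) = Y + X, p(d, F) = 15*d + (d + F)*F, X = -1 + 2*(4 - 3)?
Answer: -51705891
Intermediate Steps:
X = 1 (X = -1 + 2*1 = -1 + 2 = 1)
p(d, F) = 15*d + F*(F + d) (p(d, F) = 15*d + (F + d)*F = 15*d + F*(F + d))
q(Y) = 1 + Y (q(Y) = Y + 1 = 1 + Y)
(q(p(-4, 15)) + 3323)*(-11508 - 3571) = ((1 + (15² + 15*(-4) + 15*(-4))) + 3323)*(-11508 - 3571) = ((1 + (225 - 60 - 60)) + 3323)*(-15079) = ((1 + 105) + 3323)*(-15079) = (106 + 3323)*(-15079) = 3429*(-15079) = -51705891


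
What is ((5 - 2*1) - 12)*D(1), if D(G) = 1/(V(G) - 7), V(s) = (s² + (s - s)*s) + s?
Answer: 9/5 ≈ 1.8000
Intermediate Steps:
V(s) = s + s² (V(s) = (s² + 0*s) + s = (s² + 0) + s = s² + s = s + s²)
D(G) = 1/(-7 + G*(1 + G)) (D(G) = 1/(G*(1 + G) - 7) = 1/(-7 + G*(1 + G)))
((5 - 2*1) - 12)*D(1) = ((5 - 2*1) - 12)/(-7 + 1*(1 + 1)) = ((5 - 2) - 12)/(-7 + 1*2) = (3 - 12)/(-7 + 2) = -9/(-5) = -9*(-⅕) = 9/5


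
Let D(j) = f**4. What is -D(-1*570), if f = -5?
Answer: -625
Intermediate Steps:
D(j) = 625 (D(j) = (-5)**4 = 625)
-D(-1*570) = -1*625 = -625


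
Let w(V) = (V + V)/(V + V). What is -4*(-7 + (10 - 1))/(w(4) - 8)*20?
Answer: 160/7 ≈ 22.857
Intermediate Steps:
w(V) = 1 (w(V) = (2*V)/((2*V)) = (2*V)*(1/(2*V)) = 1)
-4*(-7 + (10 - 1))/(w(4) - 8)*20 = -4*(-7 + (10 - 1))/(1 - 8)*20 = -4*(-7 + (10 - 1*1))/(-7)*20 = -4*(-7 + (10 - 1))*(-1)/7*20 = -4*(-7 + 9)*(-1)/7*20 = -8*(-1)/7*20 = -4*(-2/7)*20 = (8/7)*20 = 160/7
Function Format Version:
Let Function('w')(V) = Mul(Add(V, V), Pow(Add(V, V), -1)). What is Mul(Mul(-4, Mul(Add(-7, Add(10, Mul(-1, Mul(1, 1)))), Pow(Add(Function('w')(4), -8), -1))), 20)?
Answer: Rational(160, 7) ≈ 22.857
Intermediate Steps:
Function('w')(V) = 1 (Function('w')(V) = Mul(Mul(2, V), Pow(Mul(2, V), -1)) = Mul(Mul(2, V), Mul(Rational(1, 2), Pow(V, -1))) = 1)
Mul(Mul(-4, Mul(Add(-7, Add(10, Mul(-1, Mul(1, 1)))), Pow(Add(Function('w')(4), -8), -1))), 20) = Mul(Mul(-4, Mul(Add(-7, Add(10, Mul(-1, Mul(1, 1)))), Pow(Add(1, -8), -1))), 20) = Mul(Mul(-4, Mul(Add(-7, Add(10, Mul(-1, 1))), Pow(-7, -1))), 20) = Mul(Mul(-4, Mul(Add(-7, Add(10, -1)), Rational(-1, 7))), 20) = Mul(Mul(-4, Mul(Add(-7, 9), Rational(-1, 7))), 20) = Mul(Mul(-4, Mul(2, Rational(-1, 7))), 20) = Mul(Mul(-4, Rational(-2, 7)), 20) = Mul(Rational(8, 7), 20) = Rational(160, 7)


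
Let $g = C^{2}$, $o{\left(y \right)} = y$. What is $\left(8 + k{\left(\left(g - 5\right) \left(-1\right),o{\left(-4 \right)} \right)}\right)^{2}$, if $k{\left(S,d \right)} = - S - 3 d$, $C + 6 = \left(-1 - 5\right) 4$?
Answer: $837225$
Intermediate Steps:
$C = -30$ ($C = -6 + \left(-1 - 5\right) 4 = -6 - 24 = -30$)
$g = 900$ ($g = \left(-30\right)^{2} = 900$)
$\left(8 + k{\left(\left(g - 5\right) \left(-1\right),o{\left(-4 \right)} \right)}\right)^{2} = \left(8 - \left(-12 + \left(900 - 5\right) \left(-1\right)\right)\right)^{2} = \left(8 - \left(-12 + 895 \left(-1\right)\right)\right)^{2} = \left(8 + \left(\left(-1\right) \left(-895\right) + 12\right)\right)^{2} = \left(8 + \left(895 + 12\right)\right)^{2} = \left(8 + 907\right)^{2} = 915^{2} = 837225$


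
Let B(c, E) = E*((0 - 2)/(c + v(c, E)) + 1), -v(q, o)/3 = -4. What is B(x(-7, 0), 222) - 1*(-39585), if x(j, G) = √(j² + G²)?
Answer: 755889/19 ≈ 39784.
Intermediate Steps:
v(q, o) = 12 (v(q, o) = -3*(-4) = 12)
x(j, G) = √(G² + j²)
B(c, E) = E*(1 - 2/(12 + c)) (B(c, E) = E*((0 - 2)/(c + 12) + 1) = E*(-2/(12 + c) + 1) = E*(1 - 2/(12 + c)))
B(x(-7, 0), 222) - 1*(-39585) = 222*(10 + √(0² + (-7)²))/(12 + √(0² + (-7)²)) - 1*(-39585) = 222*(10 + √(0 + 49))/(12 + √(0 + 49)) + 39585 = 222*(10 + √49)/(12 + √49) + 39585 = 222*(10 + 7)/(12 + 7) + 39585 = 222*17/19 + 39585 = 222*(1/19)*17 + 39585 = 3774/19 + 39585 = 755889/19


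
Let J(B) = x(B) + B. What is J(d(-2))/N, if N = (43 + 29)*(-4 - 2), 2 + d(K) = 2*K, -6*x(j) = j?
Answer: 5/432 ≈ 0.011574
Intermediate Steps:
x(j) = -j/6
d(K) = -2 + 2*K
J(B) = 5*B/6 (J(B) = -B/6 + B = 5*B/6)
N = -432 (N = 72*(-6) = -432)
J(d(-2))/N = (5*(-2 + 2*(-2))/6)/(-432) = (5*(-2 - 4)/6)*(-1/432) = ((5/6)*(-6))*(-1/432) = -5*(-1/432) = 5/432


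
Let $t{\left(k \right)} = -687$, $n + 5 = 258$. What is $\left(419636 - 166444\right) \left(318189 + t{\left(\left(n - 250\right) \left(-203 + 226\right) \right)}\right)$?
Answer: $80388966384$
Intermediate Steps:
$n = 253$ ($n = -5 + 258 = 253$)
$\left(419636 - 166444\right) \left(318189 + t{\left(\left(n - 250\right) \left(-203 + 226\right) \right)}\right) = \left(419636 - 166444\right) \left(318189 - 687\right) = 253192 \cdot 317502 = 80388966384$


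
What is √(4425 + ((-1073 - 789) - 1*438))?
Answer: 5*√85 ≈ 46.098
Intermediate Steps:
√(4425 + ((-1073 - 789) - 1*438)) = √(4425 + (-1862 - 438)) = √(4425 - 2300) = √2125 = 5*√85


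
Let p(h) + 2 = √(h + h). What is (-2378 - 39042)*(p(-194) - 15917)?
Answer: 659364980 - 82840*I*√97 ≈ 6.5936e+8 - 8.1588e+5*I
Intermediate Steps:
p(h) = -2 + √2*√h (p(h) = -2 + √(h + h) = -2 + √(2*h) = -2 + √2*√h)
(-2378 - 39042)*(p(-194) - 15917) = (-2378 - 39042)*((-2 + √2*√(-194)) - 15917) = -41420*((-2 + √2*(I*√194)) - 15917) = -41420*((-2 + 2*I*√97) - 15917) = -41420*(-15919 + 2*I*√97) = 659364980 - 82840*I*√97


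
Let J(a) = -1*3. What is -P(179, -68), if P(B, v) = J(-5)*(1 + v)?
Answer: -201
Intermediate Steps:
J(a) = -3
P(B, v) = -3 - 3*v (P(B, v) = -3*(1 + v) = -3 - 3*v)
-P(179, -68) = -(-3 - 3*(-68)) = -(-3 + 204) = -1*201 = -201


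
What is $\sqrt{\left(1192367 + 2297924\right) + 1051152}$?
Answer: $\sqrt{4541443} \approx 2131.1$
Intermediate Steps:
$\sqrt{\left(1192367 + 2297924\right) + 1051152} = \sqrt{3490291 + 1051152} = \sqrt{4541443}$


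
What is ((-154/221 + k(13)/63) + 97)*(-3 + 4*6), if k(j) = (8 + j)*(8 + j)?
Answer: 479430/221 ≈ 2169.4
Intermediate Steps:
k(j) = (8 + j)²
((-154/221 + k(13)/63) + 97)*(-3 + 4*6) = ((-154/221 + (8 + 13)²/63) + 97)*(-3 + 4*6) = ((-154*1/221 + 21²*(1/63)) + 97)*(-3 + 24) = ((-154/221 + 441*(1/63)) + 97)*21 = ((-154/221 + 7) + 97)*21 = (1393/221 + 97)*21 = (22830/221)*21 = 479430/221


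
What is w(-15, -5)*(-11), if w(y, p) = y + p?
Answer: 220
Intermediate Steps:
w(y, p) = p + y
w(-15, -5)*(-11) = (-5 - 15)*(-11) = -20*(-11) = 220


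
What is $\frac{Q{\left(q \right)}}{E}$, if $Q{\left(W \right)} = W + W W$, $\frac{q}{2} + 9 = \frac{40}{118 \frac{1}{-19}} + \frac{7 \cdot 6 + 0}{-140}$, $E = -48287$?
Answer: $- \frac{83508704}{4202176175} \approx -0.019873$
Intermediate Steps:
$q = - \frac{9287}{295}$ ($q = -18 + 2 \left(\frac{40}{118 \frac{1}{-19}} + \frac{7 \cdot 6 + 0}{-140}\right) = -18 + 2 \left(\frac{40}{118 \left(- \frac{1}{19}\right)} + \left(42 + 0\right) \left(- \frac{1}{140}\right)\right) = -18 + 2 \left(\frac{40}{- \frac{118}{19}} + 42 \left(- \frac{1}{140}\right)\right) = -18 + 2 \left(40 \left(- \frac{19}{118}\right) - \frac{3}{10}\right) = -18 + 2 \left(- \frac{380}{59} - \frac{3}{10}\right) = -18 + 2 \left(- \frac{3977}{590}\right) = -18 - \frac{3977}{295} = - \frac{9287}{295} \approx -31.481$)
$Q{\left(W \right)} = W + W^{2}$
$\frac{Q{\left(q \right)}}{E} = \frac{\left(- \frac{9287}{295}\right) \left(1 - \frac{9287}{295}\right)}{-48287} = \left(- \frac{9287}{295}\right) \left(- \frac{8992}{295}\right) \left(- \frac{1}{48287}\right) = \frac{83508704}{87025} \left(- \frac{1}{48287}\right) = - \frac{83508704}{4202176175}$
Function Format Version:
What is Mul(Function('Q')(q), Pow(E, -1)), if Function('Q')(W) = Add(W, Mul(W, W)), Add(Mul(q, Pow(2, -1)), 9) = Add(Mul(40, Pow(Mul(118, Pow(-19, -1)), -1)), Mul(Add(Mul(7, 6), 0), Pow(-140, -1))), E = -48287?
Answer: Rational(-83508704, 4202176175) ≈ -0.019873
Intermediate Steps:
q = Rational(-9287, 295) (q = Add(-18, Mul(2, Add(Mul(40, Pow(Mul(118, Pow(-19, -1)), -1)), Mul(Add(Mul(7, 6), 0), Pow(-140, -1))))) = Add(-18, Mul(2, Add(Mul(40, Pow(Mul(118, Rational(-1, 19)), -1)), Mul(Add(42, 0), Rational(-1, 140))))) = Add(-18, Mul(2, Add(Mul(40, Pow(Rational(-118, 19), -1)), Mul(42, Rational(-1, 140))))) = Add(-18, Mul(2, Add(Mul(40, Rational(-19, 118)), Rational(-3, 10)))) = Add(-18, Mul(2, Add(Rational(-380, 59), Rational(-3, 10)))) = Add(-18, Mul(2, Rational(-3977, 590))) = Add(-18, Rational(-3977, 295)) = Rational(-9287, 295) ≈ -31.481)
Function('Q')(W) = Add(W, Pow(W, 2))
Mul(Function('Q')(q), Pow(E, -1)) = Mul(Mul(Rational(-9287, 295), Add(1, Rational(-9287, 295))), Pow(-48287, -1)) = Mul(Mul(Rational(-9287, 295), Rational(-8992, 295)), Rational(-1, 48287)) = Mul(Rational(83508704, 87025), Rational(-1, 48287)) = Rational(-83508704, 4202176175)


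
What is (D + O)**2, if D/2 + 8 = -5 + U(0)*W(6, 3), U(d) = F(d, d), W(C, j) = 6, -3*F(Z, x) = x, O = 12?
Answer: 196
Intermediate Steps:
F(Z, x) = -x/3
U(d) = -d/3
D = -26 (D = -16 + 2*(-5 - 1/3*0*6) = -16 + 2*(-5 + 0*6) = -16 + 2*(-5 + 0) = -16 + 2*(-5) = -16 - 10 = -26)
(D + O)**2 = (-26 + 12)**2 = (-14)**2 = 196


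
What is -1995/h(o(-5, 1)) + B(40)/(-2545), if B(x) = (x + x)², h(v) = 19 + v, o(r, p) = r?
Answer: -147625/1018 ≈ -145.01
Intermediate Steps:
B(x) = 4*x² (B(x) = (2*x)² = 4*x²)
-1995/h(o(-5, 1)) + B(40)/(-2545) = -1995/(19 - 5) + (4*40²)/(-2545) = -1995/14 + (4*1600)*(-1/2545) = -1995*1/14 + 6400*(-1/2545) = -285/2 - 1280/509 = -147625/1018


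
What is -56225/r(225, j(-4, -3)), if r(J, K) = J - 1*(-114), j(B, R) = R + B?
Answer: -56225/339 ≈ -165.86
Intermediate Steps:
j(B, R) = B + R
r(J, K) = 114 + J (r(J, K) = J + 114 = 114 + J)
-56225/r(225, j(-4, -3)) = -56225/(114 + 225) = -56225/339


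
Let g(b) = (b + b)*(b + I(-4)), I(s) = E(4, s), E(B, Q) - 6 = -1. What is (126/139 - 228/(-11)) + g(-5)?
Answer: 33078/1529 ≈ 21.634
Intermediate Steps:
E(B, Q) = 5 (E(B, Q) = 6 - 1 = 5)
I(s) = 5
g(b) = 2*b*(5 + b) (g(b) = (b + b)*(b + 5) = (2*b)*(5 + b) = 2*b*(5 + b))
(126/139 - 228/(-11)) + g(-5) = (126/139 - 228/(-11)) + 2*(-5)*(5 - 5) = (126*(1/139) - 228*(-1/11)) + 2*(-5)*0 = (126/139 + 228/11) + 0 = 33078/1529 + 0 = 33078/1529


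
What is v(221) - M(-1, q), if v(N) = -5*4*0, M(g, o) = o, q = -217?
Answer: 217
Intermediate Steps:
v(N) = 0 (v(N) = -20*0 = 0)
v(221) - M(-1, q) = 0 - 1*(-217) = 0 + 217 = 217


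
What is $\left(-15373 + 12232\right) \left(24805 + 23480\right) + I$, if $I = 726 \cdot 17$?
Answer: $-151650843$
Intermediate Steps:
$I = 12342$
$\left(-15373 + 12232\right) \left(24805 + 23480\right) + I = \left(-15373 + 12232\right) \left(24805 + 23480\right) + 12342 = \left(-3141\right) 48285 + 12342 = -151663185 + 12342 = -151650843$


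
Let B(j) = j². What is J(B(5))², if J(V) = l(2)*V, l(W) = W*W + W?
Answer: 22500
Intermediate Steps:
l(W) = W + W² (l(W) = W² + W = W + W²)
J(V) = 6*V (J(V) = (2*(1 + 2))*V = (2*3)*V = 6*V)
J(B(5))² = (6*5²)² = (6*25)² = 150² = 22500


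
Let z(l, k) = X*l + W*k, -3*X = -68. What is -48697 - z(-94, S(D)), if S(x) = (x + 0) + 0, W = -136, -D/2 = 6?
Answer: -144595/3 ≈ -48198.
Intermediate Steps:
X = 68/3 (X = -⅓*(-68) = 68/3 ≈ 22.667)
D = -12 (D = -2*6 = -12)
S(x) = x (S(x) = x + 0 = x)
z(l, k) = -136*k + 68*l/3 (z(l, k) = 68*l/3 - 136*k = -136*k + 68*l/3)
-48697 - z(-94, S(D)) = -48697 - (-136*(-12) + (68/3)*(-94)) = -48697 - (1632 - 6392/3) = -48697 - 1*(-1496/3) = -48697 + 1496/3 = -144595/3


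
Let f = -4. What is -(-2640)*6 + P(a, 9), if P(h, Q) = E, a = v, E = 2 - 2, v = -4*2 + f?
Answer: 15840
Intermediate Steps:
v = -12 (v = -4*2 - 4 = -8 - 4 = -12)
E = 0
a = -12
P(h, Q) = 0
-(-2640)*6 + P(a, 9) = -(-2640)*6 + 0 = -132*(-120) + 0 = 15840 + 0 = 15840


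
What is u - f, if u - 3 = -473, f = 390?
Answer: -860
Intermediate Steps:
u = -470 (u = 3 - 473 = -470)
u - f = -470 - 1*390 = -470 - 390 = -860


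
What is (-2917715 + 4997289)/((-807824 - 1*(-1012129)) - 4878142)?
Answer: -297082/667691 ≈ -0.44494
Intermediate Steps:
(-2917715 + 4997289)/((-807824 - 1*(-1012129)) - 4878142) = 2079574/((-807824 + 1012129) - 4878142) = 2079574/(204305 - 4878142) = 2079574/(-4673837) = 2079574*(-1/4673837) = -297082/667691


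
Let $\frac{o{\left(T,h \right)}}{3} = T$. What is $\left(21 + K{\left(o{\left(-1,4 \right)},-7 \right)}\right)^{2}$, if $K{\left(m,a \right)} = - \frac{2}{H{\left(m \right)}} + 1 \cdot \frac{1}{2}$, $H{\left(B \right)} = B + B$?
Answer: $\frac{17161}{36} \approx 476.69$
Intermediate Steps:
$H{\left(B \right)} = 2 B$
$o{\left(T,h \right)} = 3 T$
$K{\left(m,a \right)} = \frac{1}{2} - \frac{1}{m}$ ($K{\left(m,a \right)} = - \frac{2}{2 m} + 1 \cdot \frac{1}{2} = - 2 \frac{1}{2 m} + 1 \cdot \frac{1}{2} = - \frac{1}{m} + \frac{1}{2} = \frac{1}{2} - \frac{1}{m}$)
$\left(21 + K{\left(o{\left(-1,4 \right)},-7 \right)}\right)^{2} = \left(21 + \frac{-2 + 3 \left(-1\right)}{2 \cdot 3 \left(-1\right)}\right)^{2} = \left(21 + \frac{-2 - 3}{2 \left(-3\right)}\right)^{2} = \left(21 + \frac{1}{2} \left(- \frac{1}{3}\right) \left(-5\right)\right)^{2} = \left(21 + \frac{5}{6}\right)^{2} = \left(\frac{131}{6}\right)^{2} = \frac{17161}{36}$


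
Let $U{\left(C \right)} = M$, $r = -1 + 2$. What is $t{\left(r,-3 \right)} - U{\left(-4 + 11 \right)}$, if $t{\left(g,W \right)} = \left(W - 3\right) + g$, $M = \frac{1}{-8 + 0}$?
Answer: $- \frac{39}{8} \approx -4.875$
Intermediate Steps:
$r = 1$
$M = - \frac{1}{8}$ ($M = \frac{1}{-8} = - \frac{1}{8} \approx -0.125$)
$t{\left(g,W \right)} = -3 + W + g$ ($t{\left(g,W \right)} = \left(-3 + W\right) + g = -3 + W + g$)
$U{\left(C \right)} = - \frac{1}{8}$
$t{\left(r,-3 \right)} - U{\left(-4 + 11 \right)} = \left(-3 - 3 + 1\right) - - \frac{1}{8} = -5 + \frac{1}{8} = - \frac{39}{8}$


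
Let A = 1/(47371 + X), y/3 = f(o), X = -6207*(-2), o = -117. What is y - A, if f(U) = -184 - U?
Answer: -12016786/59785 ≈ -201.00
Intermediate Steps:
X = 12414
y = -201 (y = 3*(-184 - 1*(-117)) = 3*(-184 + 117) = 3*(-67) = -201)
A = 1/59785 (A = 1/(47371 + 12414) = 1/59785 ≈ 1.6727e-5)
y - A = -201 - 1*1/59785 = -201 - 1/59785 = -12016786/59785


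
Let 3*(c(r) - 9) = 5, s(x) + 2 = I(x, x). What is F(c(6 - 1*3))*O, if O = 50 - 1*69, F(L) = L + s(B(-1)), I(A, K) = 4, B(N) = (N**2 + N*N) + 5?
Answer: -722/3 ≈ -240.67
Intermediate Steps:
B(N) = 5 + 2*N**2 (B(N) = (N**2 + N**2) + 5 = 2*N**2 + 5 = 5 + 2*N**2)
s(x) = 2 (s(x) = -2 + 4 = 2)
c(r) = 32/3 (c(r) = 9 + (1/3)*5 = 9 + 5/3 = 32/3)
F(L) = 2 + L (F(L) = L + 2 = 2 + L)
O = -19 (O = 50 - 69 = -19)
F(c(6 - 1*3))*O = (2 + 32/3)*(-19) = (38/3)*(-19) = -722/3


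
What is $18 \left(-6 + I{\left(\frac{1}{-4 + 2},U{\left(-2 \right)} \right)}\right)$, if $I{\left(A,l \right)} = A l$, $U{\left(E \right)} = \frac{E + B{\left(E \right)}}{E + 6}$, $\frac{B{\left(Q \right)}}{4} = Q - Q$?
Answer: $- \frac{207}{2} \approx -103.5$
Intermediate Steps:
$B{\left(Q \right)} = 0$ ($B{\left(Q \right)} = 4 \left(Q - Q\right) = 4 \cdot 0 = 0$)
$U{\left(E \right)} = \frac{E}{6 + E}$ ($U{\left(E \right)} = \frac{E + 0}{E + 6} = \frac{E}{6 + E}$)
$18 \left(-6 + I{\left(\frac{1}{-4 + 2},U{\left(-2 \right)} \right)}\right) = 18 \left(-6 + \frac{\left(-2\right) \frac{1}{6 - 2}}{-4 + 2}\right) = 18 \left(-6 + \frac{\left(-2\right) \frac{1}{4}}{-2}\right) = 18 \left(-6 - \frac{\left(-2\right) \frac{1}{4}}{2}\right) = 18 \left(-6 - - \frac{1}{4}\right) = 18 \left(-6 + \frac{1}{4}\right) = 18 \left(- \frac{23}{4}\right) = - \frac{207}{2}$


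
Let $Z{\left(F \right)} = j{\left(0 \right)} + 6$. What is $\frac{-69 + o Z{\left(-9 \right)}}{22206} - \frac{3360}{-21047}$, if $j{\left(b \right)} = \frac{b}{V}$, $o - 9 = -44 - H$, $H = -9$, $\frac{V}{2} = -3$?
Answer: $\frac{23292195}{155789894} \approx 0.14951$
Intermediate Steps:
$V = -6$ ($V = 2 \left(-3\right) = -6$)
$o = -26$ ($o = 9 - 35 = -26$)
$j{\left(b \right)} = - \frac{b}{6}$ ($j{\left(b \right)} = \frac{b}{-6} = b \left(- \frac{1}{6}\right) = - \frac{b}{6}$)
$Z{\left(F \right)} = 6$ ($Z{\left(F \right)} = \left(- \frac{1}{6}\right) 0 + 6 = 0 + 6 = 6$)
$\frac{-69 + o Z{\left(-9 \right)}}{22206} - \frac{3360}{-21047} = \frac{-69 - 156}{22206} - \frac{3360}{-21047} = \left(-69 - 156\right) \frac{1}{22206} - - \frac{3360}{21047} = \left(-225\right) \frac{1}{22206} + \frac{3360}{21047} = - \frac{75}{7402} + \frac{3360}{21047} = \frac{23292195}{155789894}$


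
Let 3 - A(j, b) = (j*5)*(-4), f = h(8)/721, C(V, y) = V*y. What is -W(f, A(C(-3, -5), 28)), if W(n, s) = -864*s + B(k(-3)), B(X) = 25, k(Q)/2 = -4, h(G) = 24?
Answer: 261767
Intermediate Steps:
k(Q) = -8 (k(Q) = 2*(-4) = -8)
f = 24/721 ≈ 0.033287
A(j, b) = 3 + 20*j (A(j, b) = 3 - j*5*(-4) = 3 - 5*j*(-4) = 3 - (-20)*j = 3 + 20*j)
W(n, s) = 25 - 864*s (W(n, s) = -864*s + 25 = 25 - 864*s)
-W(f, A(C(-3, -5), 28)) = -(25 - 864*(3 + 20*(-3*(-5)))) = -(25 - 864*(3 + 20*15)) = -(25 - 864*(3 + 300)) = -(25 - 864*303) = -(25 - 261792) = -1*(-261767) = 261767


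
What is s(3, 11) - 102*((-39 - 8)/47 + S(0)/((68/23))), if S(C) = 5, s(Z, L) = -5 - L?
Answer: -173/2 ≈ -86.500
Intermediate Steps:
s(3, 11) - 102*((-39 - 8)/47 + S(0)/((68/23))) = (-5 - 1*11) - 102*((-39 - 8)/47 + 5/((68/23))) = (-5 - 11) - 102*(-47*1/47 + 5/((68*(1/23)))) = -16 - 102*(-1 + 5/(68/23)) = -16 - 102*(-1 + 5*(23/68)) = -16 - 102*(-1 + 115/68) = -16 - 102*47/68 = -16 - 141/2 = -173/2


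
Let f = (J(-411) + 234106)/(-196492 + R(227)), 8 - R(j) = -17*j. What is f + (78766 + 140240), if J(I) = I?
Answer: 8437159411/38525 ≈ 2.1900e+5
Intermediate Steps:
R(j) = 8 + 17*j (R(j) = 8 - (-17)*j = 8 + 17*j)
f = -46739/38525 (f = (-411 + 234106)/(-196492 + (8 + 17*227)) = 233695/(-196492 + (8 + 3859)) = 233695/(-196492 + 3867) = 233695/(-192625) = 233695*(-1/192625) = -46739/38525 ≈ -1.2132)
f + (78766 + 140240) = -46739/38525 + (78766 + 140240) = -46739/38525 + 219006 = 8437159411/38525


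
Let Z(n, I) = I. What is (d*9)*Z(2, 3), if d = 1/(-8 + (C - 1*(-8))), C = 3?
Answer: 9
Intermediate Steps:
d = 1/3 (d = 1/(-8 + (3 - 1*(-8))) = 1/(-8 + (3 + 8)) = 1/(-8 + 11) = 1/3 ≈ 0.33333)
(d*9)*Z(2, 3) = ((1/3)*9)*3 = 3*3 = 9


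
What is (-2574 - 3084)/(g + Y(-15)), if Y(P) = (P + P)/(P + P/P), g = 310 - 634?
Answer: 13202/751 ≈ 17.579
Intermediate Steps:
g = -324
Y(P) = 2*P/(1 + P) (Y(P) = (2*P)/(P + 1) = (2*P)/(1 + P) = 2*P/(1 + P))
(-2574 - 3084)/(g + Y(-15)) = (-2574 - 3084)/(-324 + 2*(-15)/(1 - 15)) = -5658/(-324 + 2*(-15)/(-14)) = -5658/(-324 + 2*(-15)*(-1/14)) = -5658/(-324 + 15/7) = -5658/(-2253/7) = -5658*(-7/2253) = 13202/751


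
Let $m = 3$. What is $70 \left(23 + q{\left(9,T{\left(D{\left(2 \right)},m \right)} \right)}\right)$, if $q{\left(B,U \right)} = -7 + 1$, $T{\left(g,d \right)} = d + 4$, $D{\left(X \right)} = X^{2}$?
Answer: $1190$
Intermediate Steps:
$T{\left(g,d \right)} = 4 + d$
$q{\left(B,U \right)} = -6$
$70 \left(23 + q{\left(9,T{\left(D{\left(2 \right)},m \right)} \right)}\right) = 70 \left(23 - 6\right) = 70 \cdot 17 = 1190$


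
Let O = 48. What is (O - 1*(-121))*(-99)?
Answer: -16731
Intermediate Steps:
(O - 1*(-121))*(-99) = (48 - 1*(-121))*(-99) = (48 + 121)*(-99) = 169*(-99) = -16731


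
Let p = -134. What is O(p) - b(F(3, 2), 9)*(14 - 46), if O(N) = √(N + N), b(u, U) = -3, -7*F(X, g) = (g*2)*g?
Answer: -96 + 2*I*√67 ≈ -96.0 + 16.371*I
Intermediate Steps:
F(X, g) = -2*g²/7 (F(X, g) = -g*2*g/7 = -2*g*g/7 = -2*g²/7)
O(N) = √2*√N (O(N) = √(2*N) = √2*√N)
O(p) - b(F(3, 2), 9)*(14 - 46) = √2*√(-134) - (-3)*(14 - 46) = √2*(I*√134) - (-3)*(-32) = 2*I*√67 - 1*96 = 2*I*√67 - 96 = -96 + 2*I*√67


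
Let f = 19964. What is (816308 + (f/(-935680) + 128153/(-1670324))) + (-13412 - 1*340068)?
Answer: 45209282869052349/97680547520 ≈ 4.6283e+5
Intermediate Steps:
(816308 + (f/(-935680) + 128153/(-1670324))) + (-13412 - 1*340068) = (816308 + (19964/(-935680) + 128153/(-1670324))) + (-13412 - 1*340068) = (816308 + (19964*(-1/935680) + 128153*(-1/1670324))) + (-13412 - 340068) = (816308 + (-4991/233920 - 128153/1670324)) - 353480 = (816308 - 9578534211/97680547520) - 353480 = 79737402806421949/97680547520 - 353480 = 45209282869052349/97680547520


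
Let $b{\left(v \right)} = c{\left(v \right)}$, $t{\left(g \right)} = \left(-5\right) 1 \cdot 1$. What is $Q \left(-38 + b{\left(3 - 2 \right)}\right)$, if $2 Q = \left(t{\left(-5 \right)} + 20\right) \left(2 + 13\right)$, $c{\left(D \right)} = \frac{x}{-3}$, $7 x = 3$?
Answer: $- \frac{60075}{14} \approx -4291.1$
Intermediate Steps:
$x = \frac{3}{7}$ ($x = \frac{1}{7} \cdot 3 = \frac{3}{7} \approx 0.42857$)
$t{\left(g \right)} = -5$ ($t{\left(g \right)} = \left(-5\right) 1 = -5$)
$c{\left(D \right)} = - \frac{1}{7}$ ($c{\left(D \right)} = \frac{3}{7 \left(-3\right)} = \frac{3}{7} \left(- \frac{1}{3}\right) = - \frac{1}{7}$)
$b{\left(v \right)} = - \frac{1}{7}$
$Q = \frac{225}{2}$ ($Q = \frac{\left(-5 + 20\right) \left(2 + 13\right)}{2} = \frac{15 \cdot 15}{2} = \frac{1}{2} \cdot 225 = \frac{225}{2} \approx 112.5$)
$Q \left(-38 + b{\left(3 - 2 \right)}\right) = \frac{225 \left(-38 - \frac{1}{7}\right)}{2} = \frac{225}{2} \left(- \frac{267}{7}\right) = - \frac{60075}{14}$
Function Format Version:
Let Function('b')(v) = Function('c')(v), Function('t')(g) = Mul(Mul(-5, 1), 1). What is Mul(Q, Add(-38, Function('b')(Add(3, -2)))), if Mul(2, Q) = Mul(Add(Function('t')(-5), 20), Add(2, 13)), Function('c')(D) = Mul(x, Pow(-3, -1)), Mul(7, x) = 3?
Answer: Rational(-60075, 14) ≈ -4291.1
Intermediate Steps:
x = Rational(3, 7) (x = Mul(Rational(1, 7), 3) = Rational(3, 7) ≈ 0.42857)
Function('t')(g) = -5 (Function('t')(g) = Mul(-5, 1) = -5)
Function('c')(D) = Rational(-1, 7) (Function('c')(D) = Mul(Rational(3, 7), Pow(-3, -1)) = Mul(Rational(3, 7), Rational(-1, 3)) = Rational(-1, 7))
Function('b')(v) = Rational(-1, 7)
Q = Rational(225, 2) (Q = Mul(Rational(1, 2), Mul(Add(-5, 20), Add(2, 13))) = Mul(Rational(1, 2), Mul(15, 15)) = Mul(Rational(1, 2), 225) = Rational(225, 2) ≈ 112.50)
Mul(Q, Add(-38, Function('b')(Add(3, -2)))) = Mul(Rational(225, 2), Add(-38, Rational(-1, 7))) = Mul(Rational(225, 2), Rational(-267, 7)) = Rational(-60075, 14)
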